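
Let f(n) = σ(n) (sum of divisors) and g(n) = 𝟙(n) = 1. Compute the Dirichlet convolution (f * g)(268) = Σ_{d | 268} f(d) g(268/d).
(σ * 𝟙)(268) = 759

Divisors of 268: [1, 2, 4, 67, 134, 268]. For each d | 268:
  d = 1: σ(1) · 𝟙(268/1) = 1 · 1 = 1
  d = 2: σ(2) · 𝟙(268/2) = 3 · 1 = 3
  d = 4: σ(4) · 𝟙(268/4) = 7 · 1 = 7
  d = 67: σ(67) · 𝟙(268/67) = 68 · 1 = 68
  d = 134: σ(134) · 𝟙(268/134) = 204 · 1 = 204
  d = 268: σ(268) · 𝟙(268/268) = 476 · 1 = 476
Summing: (σ * 𝟙)(268) = 1 + 3 + 7 + 68 + 204 + 476 = 759.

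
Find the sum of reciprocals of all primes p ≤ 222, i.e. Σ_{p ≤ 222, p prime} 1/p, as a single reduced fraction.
Σ 1/p = 3215488142498485484492183158345029261034221047849345857469577412562094716564064084247/1645783550795210387735581011435590727981167322669649249414629852197255934130751870910

π(222) = 47, so the primes ≤ 222 are [2, 3, 5, 7, 11, 13, 17, 19, 23, 29, 31, 37, 41, 43, 47, 53, 59, 61, 67, 71, 73, 79, 83, 89, 97, 101, 103, 107, 109, 113, 127, 131, 137, 139, 149, 151, 157, 163, 167, 173, 179, 181, 191, 193, 197, 199, 211]. Summing 1/p over these primes: 3215488142498485484492183158345029261034221047849345857469577412562094716564064084247/1645783550795210387735581011435590727981167322669649249414629852197255934130751870910 ≈ 1.9538. Mertens estimate ln ln(222) + 0.2615 ≈ 1.9484.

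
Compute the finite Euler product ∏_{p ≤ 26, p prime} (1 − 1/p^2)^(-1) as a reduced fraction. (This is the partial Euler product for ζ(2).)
∏ = 718188003533/440301256704

The primes p ≤ 26 are [2, 3, 5, 7, 11, 13, 17, 19, 23]. For each prime, (1 − 1/p^2)^(-1) = p^2 / (p^2 − 1). The product is (1 − 1/2^2)^(-1), (1 − 1/3^2)^(-1), (1 − 1/5^2)^(-1), (1 − 1/7^2)^(-1), (1 − 1/11^2)^(-1), (1 − 1/13^2)^(-1), (1 − 1/17^2)^(-1), (1 − 1/19^2)^(-1), (1 − 1/23^2)^(-1) = ∏ p^2 / (p^2 − 1) = 718188003533/440301256704.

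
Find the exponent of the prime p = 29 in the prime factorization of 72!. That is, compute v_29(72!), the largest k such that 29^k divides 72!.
v_29(72!) = 2

Legendre's formula: v_p(n!) = Σ_{k ≥ 1} ⌊n / p^k⌋. For p = 29, n = 72, the terms are:
  ⌊72/29^1⌋ = ⌊72/29⌋ = 2
(the next term ⌊72/29^2⌋ = 0, terminating the sum). Summing: v_29(72!) = 2 = 2.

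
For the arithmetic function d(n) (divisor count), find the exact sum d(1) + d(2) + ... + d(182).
Σ_{n ≤ 182} d(n) = 981

Compute d(n) for each 1 ≤ n ≤ 182: d(1) = 1, d(2) = 2, d(3) = 2, d(4) = 3, d(5) = 2, d(6) = 4, d(7) = 2, d(8) = 4, d(9) = 3, d(10) = 4, d(11) = 2, d(12) = 6, d(13) = 2, d(14) = 4, d(15) = 4, d(16) = 5, d(17) = 2, d(18) = 6, d(19) = 2, d(20) = 6, d(21) = 4, d(22) = 4, d(23) = 2, d(24) = 8, d(25) = 3, d(26) = 4, d(27) = 4, d(28) = 6, d(29) = 2, d(30) = 8, d(31) = 2, d(32) = 6, d(33) = 4, d(34) = 4, d(35) = 4, d(36) = 9, d(37) = 2, d(38) = 4, d(39) = 4, d(40) = 8, d(41) = 2, d(42) = 8, d(43) = 2, d(44) = 6, d(45) = 6, d(46) = 4, d(47) = 2, d(48) = 10, d(49) = 3, d(50) = 6, d(51) = 4, d(52) = 6, d(53) = 2, d(54) = 8, d(55) = 4, d(56) = 8, d(57) = 4, d(58) = 4, d(59) = 2, d(60) = 12, d(61) = 2, d(62) = 4, d(63) = 6, d(64) = 7, d(65) = 4, d(66) = 8, d(67) = 2, d(68) = 6, d(69) = 4, d(70) = 8, d(71) = 2, d(72) = 12, d(73) = 2, d(74) = 4, d(75) = 6, d(76) = 6, d(77) = 4, d(78) = 8, d(79) = 2, d(80) = 10, d(81) = 5, d(82) = 4, d(83) = 2, d(84) = 12, d(85) = 4, d(86) = 4, d(87) = 4, d(88) = 8, d(89) = 2, d(90) = 12, d(91) = 4, d(92) = 6, d(93) = 4, d(94) = 4, d(95) = 4, d(96) = 12, d(97) = 2, d(98) = 6, d(99) = 6, d(100) = 9, d(101) = 2, d(102) = 8, d(103) = 2, d(104) = 8, d(105) = 8, d(106) = 4, d(107) = 2, d(108) = 12, d(109) = 2, d(110) = 8, d(111) = 4, d(112) = 10, d(113) = 2, d(114) = 8, d(115) = 4, d(116) = 6, d(117) = 6, d(118) = 4, d(119) = 4, d(120) = 16, d(121) = 3, d(122) = 4, d(123) = 4, d(124) = 6, d(125) = 4, d(126) = 12, d(127) = 2, d(128) = 8, d(129) = 4, d(130) = 8, d(131) = 2, d(132) = 12, d(133) = 4, d(134) = 4, d(135) = 8, d(136) = 8, d(137) = 2, d(138) = 8, d(139) = 2, d(140) = 12, d(141) = 4, d(142) = 4, d(143) = 4, d(144) = 15, d(145) = 4, d(146) = 4, d(147) = 6, d(148) = 6, d(149) = 2, d(150) = 12, d(151) = 2, d(152) = 8, d(153) = 6, d(154) = 8, d(155) = 4, d(156) = 12, d(157) = 2, d(158) = 4, d(159) = 4, d(160) = 12, d(161) = 4, d(162) = 10, d(163) = 2, d(164) = 6, d(165) = 8, d(166) = 4, d(167) = 2, d(168) = 16, d(169) = 3, d(170) = 8, d(171) = 6, d(172) = 6, d(173) = 2, d(174) = 8, d(175) = 6, d(176) = 10, d(177) = 4, d(178) = 4, d(179) = 2, d(180) = 18, d(181) = 2, d(182) = 8. Summing all 182 values: 981. (Dirichlet's divisor formula: Σ_{n ≤ x} d(n) = x ln(x) + (2γ − 1) x + O(√x). For x = 182, the asymptotic estimate is ≈ 975.24.)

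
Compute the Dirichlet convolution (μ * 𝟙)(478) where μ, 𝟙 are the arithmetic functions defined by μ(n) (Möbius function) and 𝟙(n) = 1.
(μ * 𝟙)(478) = 0

Divisors of 478: [1, 2, 239, 478]. For each d | 478:
  d = 1: μ(1) · 𝟙(478/1) = 1 · 1 = 1
  d = 2: μ(2) · 𝟙(478/2) = -1 · 1 = -1
  d = 239: μ(239) · 𝟙(478/239) = -1 · 1 = -1
  d = 478: μ(478) · 𝟙(478/478) = 1 · 1 = 1
Summing: (μ * 𝟙)(478) = 1 + -1 + -1 + 1 = 0.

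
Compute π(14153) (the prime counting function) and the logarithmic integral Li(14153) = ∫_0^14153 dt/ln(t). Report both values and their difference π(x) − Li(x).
π(14153) = 1666;  Li(14153) ≈ 1688.28;  π(x) − Li(x) ≈ -22.28.

Direct count of primes ≤ 14153 gives π(14153) = 1666. Numerical evaluation of the logarithmic integral gives Li(14153) ≈ 1688.28. The difference π(x) − Li(x) ≈ -22.28 is typically negative for small/moderate x (Li(x) overestimates), though Littlewood's theorem shows this sign changes infinitely often.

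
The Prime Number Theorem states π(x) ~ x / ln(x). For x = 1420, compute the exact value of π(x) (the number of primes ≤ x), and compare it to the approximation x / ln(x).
π(1420) = 223;  x/ln(x) ≈ 195.64;  relative error ≈ 12.27%.

Directly count primes up to 1420: π(1420) = 223. The PNT approximation gives 1420/ln(1420) ≈ 1420/7.25841 ≈ 195.64. Relative error (π(x) − x/ln(x)) / π(x) ≈ 12.27%; the approximation is known to undercount slightly (Li(x) is a better estimate).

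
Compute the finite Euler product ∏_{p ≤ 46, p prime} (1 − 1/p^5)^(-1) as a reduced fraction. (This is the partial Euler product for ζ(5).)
∏ = 1572482291224969810929353517600303098269844539827384419450979869/1516482033755337998564749447506198249900022724140786873799147520

The primes p ≤ 46 are [2, 3, 5, 7, 11, 13, 17, 19, 23, 29, 31, 37, 41, 43]. For each prime, (1 − 1/p^5)^(-1) = p^5 / (p^5 − 1). The product is (1 − 1/2^5)^(-1), (1 − 1/3^5)^(-1), (1 − 1/5^5)^(-1), (1 − 1/7^5)^(-1), (1 − 1/11^5)^(-1), (1 − 1/13^5)^(-1), (1 − 1/17^5)^(-1), (1 − 1/19^5)^(-1), (1 − 1/23^5)^(-1), (1 − 1/29^5)^(-1), (1 − 1/31^5)^(-1), (1 − 1/37^5)^(-1), (1 − 1/41^5)^(-1), (1 − 1/43^5)^(-1) = ∏ p^5 / (p^5 − 1) = 1572482291224969810929353517600303098269844539827384419450979869/1516482033755337998564749447506198249900022724140786873799147520.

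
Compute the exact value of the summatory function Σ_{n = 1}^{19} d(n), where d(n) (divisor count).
Σ_{n ≤ 19} d(n) = 60

Compute d(n) for each 1 ≤ n ≤ 19: d(1) = 1, d(2) = 2, d(3) = 2, d(4) = 3, d(5) = 2, d(6) = 4, d(7) = 2, d(8) = 4, d(9) = 3, d(10) = 4, d(11) = 2, d(12) = 6, d(13) = 2, d(14) = 4, d(15) = 4, d(16) = 5, d(17) = 2, d(18) = 6, d(19) = 2. Summing all 19 values: 60. (Dirichlet's divisor formula: Σ_{n ≤ x} d(n) = x ln(x) + (2γ − 1) x + O(√x). For x = 19, the asymptotic estimate is ≈ 58.88.)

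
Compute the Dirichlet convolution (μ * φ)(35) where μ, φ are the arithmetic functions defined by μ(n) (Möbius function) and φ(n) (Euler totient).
(μ * φ)(35) = 15

Divisors of 35: [1, 5, 7, 35]. For each d | 35:
  d = 1: μ(1) · φ(35/1) = 1 · 24 = 24
  d = 5: μ(5) · φ(35/5) = -1 · 6 = -6
  d = 7: μ(7) · φ(35/7) = -1 · 4 = -4
  d = 35: μ(35) · φ(35/35) = 1 · 1 = 1
Summing: (μ * φ)(35) = 24 + -6 + -4 + 1 = 15.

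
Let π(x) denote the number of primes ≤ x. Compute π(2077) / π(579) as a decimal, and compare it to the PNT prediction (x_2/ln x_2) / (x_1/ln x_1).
π(2077)/π(579) = 312/106 ≈ 2.9434;  PNT prediction ≈ 2.9873.

π(579) = 106 and π(2077) = 312, so π(2077)/π(579) ≈ 2.9434. The PNT-predicted ratio is (2077/ln(2077)) / (579/ln(579)) ≈ 2.9873. The two agree to within a few percent, as expected.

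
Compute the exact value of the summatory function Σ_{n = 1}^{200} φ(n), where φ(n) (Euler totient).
Σ_{n ≤ 200} φ(n) = 12232

Compute φ(n) for each 1 ≤ n ≤ 200: φ(1) = 1, φ(2) = 1, φ(3) = 2, φ(4) = 2, φ(5) = 4, φ(6) = 2, φ(7) = 6, φ(8) = 4, φ(9) = 6, φ(10) = 4, φ(11) = 10, φ(12) = 4, φ(13) = 12, φ(14) = 6, φ(15) = 8, φ(16) = 8, φ(17) = 16, φ(18) = 6, φ(19) = 18, φ(20) = 8, φ(21) = 12, φ(22) = 10, φ(23) = 22, φ(24) = 8, φ(25) = 20, φ(26) = 12, φ(27) = 18, φ(28) = 12, φ(29) = 28, φ(30) = 8, φ(31) = 30, φ(32) = 16, φ(33) = 20, φ(34) = 16, φ(35) = 24, φ(36) = 12, φ(37) = 36, φ(38) = 18, φ(39) = 24, φ(40) = 16, φ(41) = 40, φ(42) = 12, φ(43) = 42, φ(44) = 20, φ(45) = 24, φ(46) = 22, φ(47) = 46, φ(48) = 16, φ(49) = 42, φ(50) = 20, φ(51) = 32, φ(52) = 24, φ(53) = 52, φ(54) = 18, φ(55) = 40, φ(56) = 24, φ(57) = 36, φ(58) = 28, φ(59) = 58, φ(60) = 16, φ(61) = 60, φ(62) = 30, φ(63) = 36, φ(64) = 32, φ(65) = 48, φ(66) = 20, φ(67) = 66, φ(68) = 32, φ(69) = 44, φ(70) = 24, φ(71) = 70, φ(72) = 24, φ(73) = 72, φ(74) = 36, φ(75) = 40, φ(76) = 36, φ(77) = 60, φ(78) = 24, φ(79) = 78, φ(80) = 32, φ(81) = 54, φ(82) = 40, φ(83) = 82, φ(84) = 24, φ(85) = 64, φ(86) = 42, φ(87) = 56, φ(88) = 40, φ(89) = 88, φ(90) = 24, φ(91) = 72, φ(92) = 44, φ(93) = 60, φ(94) = 46, φ(95) = 72, φ(96) = 32, φ(97) = 96, φ(98) = 42, φ(99) = 60, φ(100) = 40, φ(101) = 100, φ(102) = 32, φ(103) = 102, φ(104) = 48, φ(105) = 48, φ(106) = 52, φ(107) = 106, φ(108) = 36, φ(109) = 108, φ(110) = 40, φ(111) = 72, φ(112) = 48, φ(113) = 112, φ(114) = 36, φ(115) = 88, φ(116) = 56, φ(117) = 72, φ(118) = 58, φ(119) = 96, φ(120) = 32, φ(121) = 110, φ(122) = 60, φ(123) = 80, φ(124) = 60, φ(125) = 100, φ(126) = 36, φ(127) = 126, φ(128) = 64, φ(129) = 84, φ(130) = 48, φ(131) = 130, φ(132) = 40, φ(133) = 108, φ(134) = 66, φ(135) = 72, φ(136) = 64, φ(137) = 136, φ(138) = 44, φ(139) = 138, φ(140) = 48, φ(141) = 92, φ(142) = 70, φ(143) = 120, φ(144) = 48, φ(145) = 112, φ(146) = 72, φ(147) = 84, φ(148) = 72, φ(149) = 148, φ(150) = 40, φ(151) = 150, φ(152) = 72, φ(153) = 96, φ(154) = 60, φ(155) = 120, φ(156) = 48, φ(157) = 156, φ(158) = 78, φ(159) = 104, φ(160) = 64, φ(161) = 132, φ(162) = 54, φ(163) = 162, φ(164) = 80, φ(165) = 80, φ(166) = 82, φ(167) = 166, φ(168) = 48, φ(169) = 156, φ(170) = 64, φ(171) = 108, φ(172) = 84, φ(173) = 172, φ(174) = 56, φ(175) = 120, φ(176) = 80, φ(177) = 116, φ(178) = 88, φ(179) = 178, φ(180) = 48, φ(181) = 180, φ(182) = 72, φ(183) = 120, φ(184) = 88, φ(185) = 144, φ(186) = 60, φ(187) = 160, φ(188) = 92, φ(189) = 108, φ(190) = 72, φ(191) = 190, φ(192) = 64, φ(193) = 192, φ(194) = 96, φ(195) = 96, φ(196) = 84, φ(197) = 196, φ(198) = 60, φ(199) = 198, φ(200) = 80. Summing all 200 values: 12232. (Average order: Σ_{n ≤ x} φ(n) ~ (3/π²) x². For x = 200, (3/π²)·200² ≈ 12158.54.)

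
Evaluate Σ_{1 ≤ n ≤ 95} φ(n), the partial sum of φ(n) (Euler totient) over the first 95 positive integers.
Σ_{n ≤ 95} φ(n) = 2774

Compute φ(n) for each 1 ≤ n ≤ 95: φ(1) = 1, φ(2) = 1, φ(3) = 2, φ(4) = 2, φ(5) = 4, φ(6) = 2, φ(7) = 6, φ(8) = 4, φ(9) = 6, φ(10) = 4, φ(11) = 10, φ(12) = 4, φ(13) = 12, φ(14) = 6, φ(15) = 8, φ(16) = 8, φ(17) = 16, φ(18) = 6, φ(19) = 18, φ(20) = 8, φ(21) = 12, φ(22) = 10, φ(23) = 22, φ(24) = 8, φ(25) = 20, φ(26) = 12, φ(27) = 18, φ(28) = 12, φ(29) = 28, φ(30) = 8, φ(31) = 30, φ(32) = 16, φ(33) = 20, φ(34) = 16, φ(35) = 24, φ(36) = 12, φ(37) = 36, φ(38) = 18, φ(39) = 24, φ(40) = 16, φ(41) = 40, φ(42) = 12, φ(43) = 42, φ(44) = 20, φ(45) = 24, φ(46) = 22, φ(47) = 46, φ(48) = 16, φ(49) = 42, φ(50) = 20, φ(51) = 32, φ(52) = 24, φ(53) = 52, φ(54) = 18, φ(55) = 40, φ(56) = 24, φ(57) = 36, φ(58) = 28, φ(59) = 58, φ(60) = 16, φ(61) = 60, φ(62) = 30, φ(63) = 36, φ(64) = 32, φ(65) = 48, φ(66) = 20, φ(67) = 66, φ(68) = 32, φ(69) = 44, φ(70) = 24, φ(71) = 70, φ(72) = 24, φ(73) = 72, φ(74) = 36, φ(75) = 40, φ(76) = 36, φ(77) = 60, φ(78) = 24, φ(79) = 78, φ(80) = 32, φ(81) = 54, φ(82) = 40, φ(83) = 82, φ(84) = 24, φ(85) = 64, φ(86) = 42, φ(87) = 56, φ(88) = 40, φ(89) = 88, φ(90) = 24, φ(91) = 72, φ(92) = 44, φ(93) = 60, φ(94) = 46, φ(95) = 72. Summing all 95 values: 2774. (Average order: Σ_{n ≤ x} φ(n) ~ (3/π²) x². For x = 95, (3/π²)·95² ≈ 2743.27.)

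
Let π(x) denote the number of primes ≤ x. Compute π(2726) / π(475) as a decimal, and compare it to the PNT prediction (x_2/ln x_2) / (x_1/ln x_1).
π(2726)/π(475) = 397/91 ≈ 4.3626;  PNT prediction ≈ 4.4713.

π(475) = 91 and π(2726) = 397, so π(2726)/π(475) ≈ 4.3626. The PNT-predicted ratio is (2726/ln(2726)) / (475/ln(475)) ≈ 4.4713. The two agree to within a few percent, as expected.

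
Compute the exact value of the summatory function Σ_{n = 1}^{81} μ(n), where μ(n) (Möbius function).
Σ_{n ≤ 81} μ(n) = -4

Compute μ(n) for each 1 ≤ n ≤ 81: μ(1) = 1, μ(2) = -1, μ(3) = -1, μ(4) = 0, μ(5) = -1, μ(6) = 1, μ(7) = -1, μ(8) = 0, μ(9) = 0, μ(10) = 1, μ(11) = -1, μ(12) = 0, μ(13) = -1, μ(14) = 1, μ(15) = 1, μ(16) = 0, μ(17) = -1, μ(18) = 0, μ(19) = -1, μ(20) = 0, μ(21) = 1, μ(22) = 1, μ(23) = -1, μ(24) = 0, μ(25) = 0, μ(26) = 1, μ(27) = 0, μ(28) = 0, μ(29) = -1, μ(30) = -1, μ(31) = -1, μ(32) = 0, μ(33) = 1, μ(34) = 1, μ(35) = 1, μ(36) = 0, μ(37) = -1, μ(38) = 1, μ(39) = 1, μ(40) = 0, μ(41) = -1, μ(42) = -1, μ(43) = -1, μ(44) = 0, μ(45) = 0, μ(46) = 1, μ(47) = -1, μ(48) = 0, μ(49) = 0, μ(50) = 0, μ(51) = 1, μ(52) = 0, μ(53) = -1, μ(54) = 0, μ(55) = 1, μ(56) = 0, μ(57) = 1, μ(58) = 1, μ(59) = -1, μ(60) = 0, μ(61) = -1, μ(62) = 1, μ(63) = 0, μ(64) = 0, μ(65) = 1, μ(66) = -1, μ(67) = -1, μ(68) = 0, μ(69) = 1, μ(70) = -1, μ(71) = -1, μ(72) = 0, μ(73) = -1, μ(74) = 1, μ(75) = 0, μ(76) = 0, μ(77) = 1, μ(78) = -1, μ(79) = -1, μ(80) = 0, μ(81) = 0. Summing all 81 values: -4. (Mertens function M(x) = Σ_{n ≤ x} μ(n); on average M(x) should be small (PNT ⟺ M(x) = o(x)).)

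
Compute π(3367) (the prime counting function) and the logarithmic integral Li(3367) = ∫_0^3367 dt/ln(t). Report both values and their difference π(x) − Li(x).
π(3367) = 474;  Li(3367) ≈ 488.26;  π(x) − Li(x) ≈ -14.26.

Direct count of primes ≤ 3367 gives π(3367) = 474. Numerical evaluation of the logarithmic integral gives Li(3367) ≈ 488.26. The difference π(x) − Li(x) ≈ -14.26 is typically negative for small/moderate x (Li(x) overestimates), though Littlewood's theorem shows this sign changes infinitely often.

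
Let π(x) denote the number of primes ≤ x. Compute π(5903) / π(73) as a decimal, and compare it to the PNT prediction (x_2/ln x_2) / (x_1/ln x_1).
π(5903)/π(73) = 777/21 ≈ 37.0000;  PNT prediction ≈ 39.9552.

π(73) = 21 and π(5903) = 777, so π(5903)/π(73) ≈ 37.0000. The PNT-predicted ratio is (5903/ln(5903)) / (73/ln(73)) ≈ 39.9552. The two agree to within a few percent, as expected.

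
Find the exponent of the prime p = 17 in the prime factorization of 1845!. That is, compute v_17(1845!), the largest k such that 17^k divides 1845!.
v_17(1845!) = 114

Legendre's formula: v_p(n!) = Σ_{k ≥ 1} ⌊n / p^k⌋. For p = 17, n = 1845, the terms are:
  ⌊1845/17^1⌋ = ⌊1845/17⌋ = 108
  ⌊1845/17^2⌋ = ⌊1845/289⌋ = 6
(the next term ⌊1845/17^3⌋ = 0, terminating the sum). Summing: v_17(1845!) = 108 + 6 = 114.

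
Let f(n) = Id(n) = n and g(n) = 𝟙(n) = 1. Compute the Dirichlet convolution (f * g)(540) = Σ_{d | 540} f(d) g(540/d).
(Id * 𝟙)(540) = 1680

Divisors of 540: [1, 2, 3, 4, 5, 6, 9, 10, 12, 15, 18, 20, 27, 30, 36, 45, 54, 60, 90, 108, 135, 180, 270, 540]. For each d | 540:
  d = 1: Id(1) · 𝟙(540/1) = 1 · 1 = 1
  d = 2: Id(2) · 𝟙(540/2) = 2 · 1 = 2
  d = 3: Id(3) · 𝟙(540/3) = 3 · 1 = 3
  d = 4: Id(4) · 𝟙(540/4) = 4 · 1 = 4
  d = 5: Id(5) · 𝟙(540/5) = 5 · 1 = 5
  d = 6: Id(6) · 𝟙(540/6) = 6 · 1 = 6
  d = 9: Id(9) · 𝟙(540/9) = 9 · 1 = 9
  d = 10: Id(10) · 𝟙(540/10) = 10 · 1 = 10
  d = 12: Id(12) · 𝟙(540/12) = 12 · 1 = 12
  d = 15: Id(15) · 𝟙(540/15) = 15 · 1 = 15
  d = 18: Id(18) · 𝟙(540/18) = 18 · 1 = 18
  d = 20: Id(20) · 𝟙(540/20) = 20 · 1 = 20
  d = 27: Id(27) · 𝟙(540/27) = 27 · 1 = 27
  d = 30: Id(30) · 𝟙(540/30) = 30 · 1 = 30
  d = 36: Id(36) · 𝟙(540/36) = 36 · 1 = 36
  d = 45: Id(45) · 𝟙(540/45) = 45 · 1 = 45
  d = 54: Id(54) · 𝟙(540/54) = 54 · 1 = 54
  d = 60: Id(60) · 𝟙(540/60) = 60 · 1 = 60
  d = 90: Id(90) · 𝟙(540/90) = 90 · 1 = 90
  d = 108: Id(108) · 𝟙(540/108) = 108 · 1 = 108
  d = 135: Id(135) · 𝟙(540/135) = 135 · 1 = 135
  d = 180: Id(180) · 𝟙(540/180) = 180 · 1 = 180
  d = 270: Id(270) · 𝟙(540/270) = 270 · 1 = 270
  d = 540: Id(540) · 𝟙(540/540) = 540 · 1 = 540
Summing: (Id * 𝟙)(540) = 1 + 2 + 3 + 4 + 5 + 6 + 9 + 10 + 12 + 15 + 18 + 20 + 27 + 30 + 36 + 45 + 54 + 60 + 90 + 108 + 135 + 180 + 270 + 540 = 1680.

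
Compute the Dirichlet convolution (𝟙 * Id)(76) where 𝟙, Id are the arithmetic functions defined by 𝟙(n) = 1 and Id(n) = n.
(𝟙 * Id)(76) = 140

Divisors of 76: [1, 2, 4, 19, 38, 76]. For each d | 76:
  d = 1: 𝟙(1) · Id(76/1) = 1 · 76 = 76
  d = 2: 𝟙(2) · Id(76/2) = 1 · 38 = 38
  d = 4: 𝟙(4) · Id(76/4) = 1 · 19 = 19
  d = 19: 𝟙(19) · Id(76/19) = 1 · 4 = 4
  d = 38: 𝟙(38) · Id(76/38) = 1 · 2 = 2
  d = 76: 𝟙(76) · Id(76/76) = 1 · 1 = 1
Summing: (𝟙 * Id)(76) = 76 + 38 + 19 + 4 + 2 + 1 = 140.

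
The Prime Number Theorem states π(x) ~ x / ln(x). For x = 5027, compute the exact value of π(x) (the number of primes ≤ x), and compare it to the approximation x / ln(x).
π(5027) = 674;  x/ln(x) ≈ 589.84;  relative error ≈ 12.49%.

Directly count primes up to 5027: π(5027) = 674. The PNT approximation gives 5027/ln(5027) ≈ 5027/8.52258 ≈ 589.84. Relative error (π(x) − x/ln(x)) / π(x) ≈ 12.49%; the approximation is known to undercount slightly (Li(x) is a better estimate).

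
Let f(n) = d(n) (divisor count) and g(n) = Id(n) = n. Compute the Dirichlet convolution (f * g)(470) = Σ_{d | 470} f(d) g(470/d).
(d * Id)(470) = 1372

Divisors of 470: [1, 2, 5, 10, 47, 94, 235, 470]. For each d | 470:
  d = 1: d(1) · Id(470/1) = 1 · 470 = 470
  d = 2: d(2) · Id(470/2) = 2 · 235 = 470
  d = 5: d(5) · Id(470/5) = 2 · 94 = 188
  d = 10: d(10) · Id(470/10) = 4 · 47 = 188
  d = 47: d(47) · Id(470/47) = 2 · 10 = 20
  d = 94: d(94) · Id(470/94) = 4 · 5 = 20
  d = 235: d(235) · Id(470/235) = 4 · 2 = 8
  d = 470: d(470) · Id(470/470) = 8 · 1 = 8
Summing: (d * Id)(470) = 470 + 470 + 188 + 188 + 20 + 20 + 8 + 8 = 1372.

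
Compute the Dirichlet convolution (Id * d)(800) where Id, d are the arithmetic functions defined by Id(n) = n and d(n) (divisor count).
(Id * d)(800) = 4560

Divisors of 800: [1, 2, 4, 5, 8, 10, 16, 20, 25, 32, 40, 50, 80, 100, 160, 200, 400, 800]. For each d | 800:
  d = 1: Id(1) · d(800/1) = 1 · 18 = 18
  d = 2: Id(2) · d(800/2) = 2 · 15 = 30
  d = 4: Id(4) · d(800/4) = 4 · 12 = 48
  d = 5: Id(5) · d(800/5) = 5 · 12 = 60
  d = 8: Id(8) · d(800/8) = 8 · 9 = 72
  d = 10: Id(10) · d(800/10) = 10 · 10 = 100
  d = 16: Id(16) · d(800/16) = 16 · 6 = 96
  d = 20: Id(20) · d(800/20) = 20 · 8 = 160
  d = 25: Id(25) · d(800/25) = 25 · 6 = 150
  d = 32: Id(32) · d(800/32) = 32 · 3 = 96
  d = 40: Id(40) · d(800/40) = 40 · 6 = 240
  d = 50: Id(50) · d(800/50) = 50 · 5 = 250
  d = 80: Id(80) · d(800/80) = 80 · 4 = 320
  d = 100: Id(100) · d(800/100) = 100 · 4 = 400
  d = 160: Id(160) · d(800/160) = 160 · 2 = 320
  d = 200: Id(200) · d(800/200) = 200 · 3 = 600
  d = 400: Id(400) · d(800/400) = 400 · 2 = 800
  d = 800: Id(800) · d(800/800) = 800 · 1 = 800
Summing: (Id * d)(800) = 18 + 30 + 48 + 60 + 72 + 100 + 96 + 160 + 150 + 96 + 240 + 250 + 320 + 400 + 320 + 600 + 800 + 800 = 4560.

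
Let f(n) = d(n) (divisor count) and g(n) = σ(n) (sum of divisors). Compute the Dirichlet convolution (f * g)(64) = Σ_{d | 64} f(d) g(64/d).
(d * σ)(64) = 466

Divisors of 64: [1, 2, 4, 8, 16, 32, 64]. For each d | 64:
  d = 1: d(1) · σ(64/1) = 1 · 127 = 127
  d = 2: d(2) · σ(64/2) = 2 · 63 = 126
  d = 4: d(4) · σ(64/4) = 3 · 31 = 93
  d = 8: d(8) · σ(64/8) = 4 · 15 = 60
  d = 16: d(16) · σ(64/16) = 5 · 7 = 35
  d = 32: d(32) · σ(64/32) = 6 · 3 = 18
  d = 64: d(64) · σ(64/64) = 7 · 1 = 7
Summing: (d * σ)(64) = 127 + 126 + 93 + 60 + 35 + 18 + 7 = 466.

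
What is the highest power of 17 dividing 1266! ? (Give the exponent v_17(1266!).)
v_17(1266!) = 78

Legendre's formula: v_p(n!) = Σ_{k ≥ 1} ⌊n / p^k⌋. For p = 17, n = 1266, the terms are:
  ⌊1266/17^1⌋ = ⌊1266/17⌋ = 74
  ⌊1266/17^2⌋ = ⌊1266/289⌋ = 4
(the next term ⌊1266/17^3⌋ = 0, terminating the sum). Summing: v_17(1266!) = 74 + 4 = 78.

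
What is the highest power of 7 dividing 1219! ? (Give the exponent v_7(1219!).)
v_7(1219!) = 201

Legendre's formula: v_p(n!) = Σ_{k ≥ 1} ⌊n / p^k⌋. For p = 7, n = 1219, the terms are:
  ⌊1219/7^1⌋ = ⌊1219/7⌋ = 174
  ⌊1219/7^2⌋ = ⌊1219/49⌋ = 24
  ⌊1219/7^3⌋ = ⌊1219/343⌋ = 3
(the next term ⌊1219/7^4⌋ = 0, terminating the sum). Summing: v_7(1219!) = 174 + 24 + 3 = 201.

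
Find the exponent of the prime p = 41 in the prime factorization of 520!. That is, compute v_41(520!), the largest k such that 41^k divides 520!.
v_41(520!) = 12

Legendre's formula: v_p(n!) = Σ_{k ≥ 1} ⌊n / p^k⌋. For p = 41, n = 520, the terms are:
  ⌊520/41^1⌋ = ⌊520/41⌋ = 12
(the next term ⌊520/41^2⌋ = 0, terminating the sum). Summing: v_41(520!) = 12 = 12.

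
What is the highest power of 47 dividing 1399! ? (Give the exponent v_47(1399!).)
v_47(1399!) = 29

Legendre's formula: v_p(n!) = Σ_{k ≥ 1} ⌊n / p^k⌋. For p = 47, n = 1399, the terms are:
  ⌊1399/47^1⌋ = ⌊1399/47⌋ = 29
(the next term ⌊1399/47^2⌋ = 0, terminating the sum). Summing: v_47(1399!) = 29 = 29.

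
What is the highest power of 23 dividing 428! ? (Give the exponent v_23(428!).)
v_23(428!) = 18

Legendre's formula: v_p(n!) = Σ_{k ≥ 1} ⌊n / p^k⌋. For p = 23, n = 428, the terms are:
  ⌊428/23^1⌋ = ⌊428/23⌋ = 18
(the next term ⌊428/23^2⌋ = 0, terminating the sum). Summing: v_23(428!) = 18 = 18.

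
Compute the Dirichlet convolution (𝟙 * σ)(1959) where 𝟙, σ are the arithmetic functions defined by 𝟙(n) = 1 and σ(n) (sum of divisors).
(𝟙 * σ)(1959) = 3275

Divisors of 1959: [1, 3, 653, 1959]. For each d | 1959:
  d = 1: 𝟙(1) · σ(1959/1) = 1 · 2616 = 2616
  d = 3: 𝟙(3) · σ(1959/3) = 1 · 654 = 654
  d = 653: 𝟙(653) · σ(1959/653) = 1 · 4 = 4
  d = 1959: 𝟙(1959) · σ(1959/1959) = 1 · 1 = 1
Summing: (𝟙 * σ)(1959) = 2616 + 654 + 4 + 1 = 3275.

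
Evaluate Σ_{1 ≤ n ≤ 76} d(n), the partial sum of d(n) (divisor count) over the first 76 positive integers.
Σ_{n ≤ 76} d(n) = 344

Compute d(n) for each 1 ≤ n ≤ 76: d(1) = 1, d(2) = 2, d(3) = 2, d(4) = 3, d(5) = 2, d(6) = 4, d(7) = 2, d(8) = 4, d(9) = 3, d(10) = 4, d(11) = 2, d(12) = 6, d(13) = 2, d(14) = 4, d(15) = 4, d(16) = 5, d(17) = 2, d(18) = 6, d(19) = 2, d(20) = 6, d(21) = 4, d(22) = 4, d(23) = 2, d(24) = 8, d(25) = 3, d(26) = 4, d(27) = 4, d(28) = 6, d(29) = 2, d(30) = 8, d(31) = 2, d(32) = 6, d(33) = 4, d(34) = 4, d(35) = 4, d(36) = 9, d(37) = 2, d(38) = 4, d(39) = 4, d(40) = 8, d(41) = 2, d(42) = 8, d(43) = 2, d(44) = 6, d(45) = 6, d(46) = 4, d(47) = 2, d(48) = 10, d(49) = 3, d(50) = 6, d(51) = 4, d(52) = 6, d(53) = 2, d(54) = 8, d(55) = 4, d(56) = 8, d(57) = 4, d(58) = 4, d(59) = 2, d(60) = 12, d(61) = 2, d(62) = 4, d(63) = 6, d(64) = 7, d(65) = 4, d(66) = 8, d(67) = 2, d(68) = 6, d(69) = 4, d(70) = 8, d(71) = 2, d(72) = 12, d(73) = 2, d(74) = 4, d(75) = 6, d(76) = 6. Summing all 76 values: 344. (Dirichlet's divisor formula: Σ_{n ≤ x} d(n) = x ln(x) + (2γ − 1) x + O(√x). For x = 76, the asymptotic estimate is ≈ 340.87.)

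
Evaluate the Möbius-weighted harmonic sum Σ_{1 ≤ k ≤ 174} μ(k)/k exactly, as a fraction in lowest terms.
Σ μ(k)/k = -291895861671370214401988773976597804369856804354890517841750669749/27764983964554203230141949225149376041830084932479143674493613998285

Values of μ(k) for 1 ≤ k ≤ 174: μ(1) = 1, μ(2) = -1, μ(3) = -1, μ(5) = -1, μ(6) = 1, μ(7) = -1, μ(10) = 1, μ(11) = -1, μ(13) = -1, μ(14) = 1, μ(15) = 1, μ(17) = -1, μ(19) = -1, μ(21) = 1, μ(22) = 1, μ(23) = -1, μ(26) = 1, μ(29) = -1, μ(30) = -1, μ(31) = -1, μ(33) = 1, μ(34) = 1, μ(35) = 1, μ(37) = -1, μ(38) = 1, μ(39) = 1, μ(41) = -1, μ(42) = -1, μ(43) = -1, μ(46) = 1, μ(47) = -1, μ(51) = 1, μ(53) = -1, μ(55) = 1, μ(57) = 1, μ(58) = 1, μ(59) = -1, μ(61) = -1, μ(62) = 1, μ(65) = 1, μ(66) = -1, μ(67) = -1, μ(69) = 1, μ(70) = -1, μ(71) = -1, μ(73) = -1, μ(74) = 1, μ(77) = 1, μ(78) = -1, μ(79) = -1, μ(82) = 1, μ(83) = -1, μ(85) = 1, μ(86) = 1, μ(87) = 1, μ(89) = -1, μ(91) = 1, μ(93) = 1, μ(94) = 1, μ(95) = 1, μ(97) = -1, μ(101) = -1, μ(102) = -1, μ(103) = -1, μ(105) = -1, μ(106) = 1, μ(107) = -1, μ(109) = -1, μ(110) = -1, μ(111) = 1, μ(113) = -1, μ(114) = -1, μ(115) = 1, μ(118) = 1, μ(119) = 1, μ(122) = 1, μ(123) = 1, μ(127) = -1, μ(129) = 1, μ(130) = -1, μ(131) = -1, μ(133) = 1, μ(134) = 1, μ(137) = -1, μ(138) = -1, μ(139) = -1, μ(141) = 1, μ(142) = 1, μ(143) = 1, μ(145) = 1, μ(146) = 1, μ(149) = -1, μ(151) = -1, μ(154) = -1, μ(155) = 1, μ(157) = -1, μ(158) = 1, μ(159) = 1, μ(161) = 1, μ(163) = -1, μ(165) = -1, μ(166) = 1, μ(167) = -1, μ(170) = -1, μ(173) = -1, μ(174) = -1, with μ = 0 on non-squarefree integers. Summing μ(k)/k for k where μ(k) ≠ 0 gives -291895861671370214401988773976597804369856804354890517841750669749/27764983964554203230141949225149376041830084932479143674493613998285 ≈ -0.0105. (PNT ⟺ this sum → 0 as n → ∞.)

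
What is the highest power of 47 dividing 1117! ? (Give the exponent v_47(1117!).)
v_47(1117!) = 23

Legendre's formula: v_p(n!) = Σ_{k ≥ 1} ⌊n / p^k⌋. For p = 47, n = 1117, the terms are:
  ⌊1117/47^1⌋ = ⌊1117/47⌋ = 23
(the next term ⌊1117/47^2⌋ = 0, terminating the sum). Summing: v_47(1117!) = 23 = 23.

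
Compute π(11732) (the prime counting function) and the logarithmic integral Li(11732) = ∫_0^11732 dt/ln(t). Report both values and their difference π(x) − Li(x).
π(11732) = 1408;  Li(11732) ≈ 1432.53;  π(x) − Li(x) ≈ -24.53.

Direct count of primes ≤ 11732 gives π(11732) = 1408. Numerical evaluation of the logarithmic integral gives Li(11732) ≈ 1432.53. The difference π(x) − Li(x) ≈ -24.53 is typically negative for small/moderate x (Li(x) overestimates), though Littlewood's theorem shows this sign changes infinitely often.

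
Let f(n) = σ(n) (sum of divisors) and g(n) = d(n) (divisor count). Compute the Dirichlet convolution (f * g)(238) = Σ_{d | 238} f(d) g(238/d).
(σ * d)(238) = 1000

Divisors of 238: [1, 2, 7, 14, 17, 34, 119, 238]. For each d | 238:
  d = 1: σ(1) · d(238/1) = 1 · 8 = 8
  d = 2: σ(2) · d(238/2) = 3 · 4 = 12
  d = 7: σ(7) · d(238/7) = 8 · 4 = 32
  d = 14: σ(14) · d(238/14) = 24 · 2 = 48
  d = 17: σ(17) · d(238/17) = 18 · 4 = 72
  d = 34: σ(34) · d(238/34) = 54 · 2 = 108
  d = 119: σ(119) · d(238/119) = 144 · 2 = 288
  d = 238: σ(238) · d(238/238) = 432 · 1 = 432
Summing: (σ * d)(238) = 8 + 12 + 32 + 48 + 72 + 108 + 288 + 432 = 1000.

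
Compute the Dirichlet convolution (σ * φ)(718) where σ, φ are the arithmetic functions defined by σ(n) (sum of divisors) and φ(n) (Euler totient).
(σ * φ)(718) = 2872

Divisors of 718: [1, 2, 359, 718]. For each d | 718:
  d = 1: σ(1) · φ(718/1) = 1 · 358 = 358
  d = 2: σ(2) · φ(718/2) = 3 · 358 = 1074
  d = 359: σ(359) · φ(718/359) = 360 · 1 = 360
  d = 718: σ(718) · φ(718/718) = 1080 · 1 = 1080
Summing: (σ * φ)(718) = 358 + 1074 + 360 + 1080 = 2872.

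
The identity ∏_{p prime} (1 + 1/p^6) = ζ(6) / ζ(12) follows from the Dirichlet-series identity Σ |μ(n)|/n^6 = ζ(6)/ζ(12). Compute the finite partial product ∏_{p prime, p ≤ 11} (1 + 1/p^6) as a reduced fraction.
∏ = 15453694564228141/15193991508488100

The primes p ≤ 11 are [2, 3, 5, 7, 11]. For each, (1 + 1/p^6) = (p^6 + 1)/p^6. Multiplying these fractions over p ∈ [2, 3, 5, 7, 11] gives 15453694564228141/15193991508488100. (In the limit P → ∞ this tends to ζ(6)/ζ(12).)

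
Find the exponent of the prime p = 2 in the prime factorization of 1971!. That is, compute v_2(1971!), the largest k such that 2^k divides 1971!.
v_2(1971!) = 1963

Legendre's formula: v_p(n!) = Σ_{k ≥ 1} ⌊n / p^k⌋. For p = 2, n = 1971, the terms are:
  ⌊1971/2^1⌋ = ⌊1971/2⌋ = 985
  ⌊1971/2^2⌋ = ⌊1971/4⌋ = 492
  ⌊1971/2^3⌋ = ⌊1971/8⌋ = 246
  ⌊1971/2^4⌋ = ⌊1971/16⌋ = 123
  ⌊1971/2^5⌋ = ⌊1971/32⌋ = 61
  ⌊1971/2^6⌋ = ⌊1971/64⌋ = 30
  ⌊1971/2^7⌋ = ⌊1971/128⌋ = 15
  ⌊1971/2^8⌋ = ⌊1971/256⌋ = 7
  ⌊1971/2^9⌋ = ⌊1971/512⌋ = 3
  ⌊1971/2^10⌋ = ⌊1971/1024⌋ = 1
(the next term ⌊1971/2^11⌋ = 0, terminating the sum). Summing: v_2(1971!) = 985 + 492 + 246 + 123 + 61 + 30 + 15 + 7 + 3 + 1 = 1963.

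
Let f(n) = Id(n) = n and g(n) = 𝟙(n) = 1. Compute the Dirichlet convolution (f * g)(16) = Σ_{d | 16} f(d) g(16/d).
(Id * 𝟙)(16) = 31

Divisors of 16: [1, 2, 4, 8, 16]. For each d | 16:
  d = 1: Id(1) · 𝟙(16/1) = 1 · 1 = 1
  d = 2: Id(2) · 𝟙(16/2) = 2 · 1 = 2
  d = 4: Id(4) · 𝟙(16/4) = 4 · 1 = 4
  d = 8: Id(8) · 𝟙(16/8) = 8 · 1 = 8
  d = 16: Id(16) · 𝟙(16/16) = 16 · 1 = 16
Summing: (Id * 𝟙)(16) = 1 + 2 + 4 + 8 + 16 = 31.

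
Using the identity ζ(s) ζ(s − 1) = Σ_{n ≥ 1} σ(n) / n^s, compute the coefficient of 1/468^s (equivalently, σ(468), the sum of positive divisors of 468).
σ(468) = 1274

In the product (Σ m^0/m^s)(Σ k / k^s) = Σ (Σ_{d | n} d) / n^s, the coefficient of 1/n^s is σ(n) = Σ_{d | n} d. For n = 468, divisors are [1, 2, 3, 4, 6, 9, 12, 13, 18, 26, 36, 39, 52, 78, 117, 156, 234, 468]; summing: σ(468) = 1274.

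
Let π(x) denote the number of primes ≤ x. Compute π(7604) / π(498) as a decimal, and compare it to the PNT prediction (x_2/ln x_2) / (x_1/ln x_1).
π(7604)/π(498) = 966/94 ≈ 10.2766;  PNT prediction ≈ 10.6116.

π(498) = 94 and π(7604) = 966, so π(7604)/π(498) ≈ 10.2766. The PNT-predicted ratio is (7604/ln(7604)) / (498/ln(498)) ≈ 10.6116. The two agree to within a few percent, as expected.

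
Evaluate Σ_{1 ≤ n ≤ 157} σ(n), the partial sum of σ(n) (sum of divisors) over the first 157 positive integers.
Σ_{n ≤ 157} σ(n) = 20320

Compute σ(n) for each 1 ≤ n ≤ 157: σ(1) = 1, σ(2) = 3, σ(3) = 4, σ(4) = 7, σ(5) = 6, σ(6) = 12, σ(7) = 8, σ(8) = 15, σ(9) = 13, σ(10) = 18, σ(11) = 12, σ(12) = 28, σ(13) = 14, σ(14) = 24, σ(15) = 24, σ(16) = 31, σ(17) = 18, σ(18) = 39, σ(19) = 20, σ(20) = 42, σ(21) = 32, σ(22) = 36, σ(23) = 24, σ(24) = 60, σ(25) = 31, σ(26) = 42, σ(27) = 40, σ(28) = 56, σ(29) = 30, σ(30) = 72, σ(31) = 32, σ(32) = 63, σ(33) = 48, σ(34) = 54, σ(35) = 48, σ(36) = 91, σ(37) = 38, σ(38) = 60, σ(39) = 56, σ(40) = 90, σ(41) = 42, σ(42) = 96, σ(43) = 44, σ(44) = 84, σ(45) = 78, σ(46) = 72, σ(47) = 48, σ(48) = 124, σ(49) = 57, σ(50) = 93, σ(51) = 72, σ(52) = 98, σ(53) = 54, σ(54) = 120, σ(55) = 72, σ(56) = 120, σ(57) = 80, σ(58) = 90, σ(59) = 60, σ(60) = 168, σ(61) = 62, σ(62) = 96, σ(63) = 104, σ(64) = 127, σ(65) = 84, σ(66) = 144, σ(67) = 68, σ(68) = 126, σ(69) = 96, σ(70) = 144, σ(71) = 72, σ(72) = 195, σ(73) = 74, σ(74) = 114, σ(75) = 124, σ(76) = 140, σ(77) = 96, σ(78) = 168, σ(79) = 80, σ(80) = 186, σ(81) = 121, σ(82) = 126, σ(83) = 84, σ(84) = 224, σ(85) = 108, σ(86) = 132, σ(87) = 120, σ(88) = 180, σ(89) = 90, σ(90) = 234, σ(91) = 112, σ(92) = 168, σ(93) = 128, σ(94) = 144, σ(95) = 120, σ(96) = 252, σ(97) = 98, σ(98) = 171, σ(99) = 156, σ(100) = 217, σ(101) = 102, σ(102) = 216, σ(103) = 104, σ(104) = 210, σ(105) = 192, σ(106) = 162, σ(107) = 108, σ(108) = 280, σ(109) = 110, σ(110) = 216, σ(111) = 152, σ(112) = 248, σ(113) = 114, σ(114) = 240, σ(115) = 144, σ(116) = 210, σ(117) = 182, σ(118) = 180, σ(119) = 144, σ(120) = 360, σ(121) = 133, σ(122) = 186, σ(123) = 168, σ(124) = 224, σ(125) = 156, σ(126) = 312, σ(127) = 128, σ(128) = 255, σ(129) = 176, σ(130) = 252, σ(131) = 132, σ(132) = 336, σ(133) = 160, σ(134) = 204, σ(135) = 240, σ(136) = 270, σ(137) = 138, σ(138) = 288, σ(139) = 140, σ(140) = 336, σ(141) = 192, σ(142) = 216, σ(143) = 168, σ(144) = 403, σ(145) = 180, σ(146) = 222, σ(147) = 228, σ(148) = 266, σ(149) = 150, σ(150) = 372, σ(151) = 152, σ(152) = 300, σ(153) = 234, σ(154) = 288, σ(155) = 192, σ(156) = 392, σ(157) = 158. Summing all 157 values: 20320. (Average order: Σ_{n ≤ x} σ(n) ~ (π²/12) x². For x = 157, (π²/12)·157² ≈ 20272.99.)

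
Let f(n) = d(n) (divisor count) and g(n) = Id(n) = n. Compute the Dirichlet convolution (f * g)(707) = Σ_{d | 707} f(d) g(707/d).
(d * Id)(707) = 927

Divisors of 707: [1, 7, 101, 707]. For each d | 707:
  d = 1: d(1) · Id(707/1) = 1 · 707 = 707
  d = 7: d(7) · Id(707/7) = 2 · 101 = 202
  d = 101: d(101) · Id(707/101) = 2 · 7 = 14
  d = 707: d(707) · Id(707/707) = 4 · 1 = 4
Summing: (d * Id)(707) = 707 + 202 + 14 + 4 = 927.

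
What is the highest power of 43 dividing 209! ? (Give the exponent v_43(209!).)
v_43(209!) = 4

Legendre's formula: v_p(n!) = Σ_{k ≥ 1} ⌊n / p^k⌋. For p = 43, n = 209, the terms are:
  ⌊209/43^1⌋ = ⌊209/43⌋ = 4
(the next term ⌊209/43^2⌋ = 0, terminating the sum). Summing: v_43(209!) = 4 = 4.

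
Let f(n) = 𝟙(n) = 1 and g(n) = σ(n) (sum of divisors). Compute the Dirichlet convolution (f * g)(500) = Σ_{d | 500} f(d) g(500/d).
(𝟙 * σ)(500) = 2134

Divisors of 500: [1, 2, 4, 5, 10, 20, 25, 50, 100, 125, 250, 500]. For each d | 500:
  d = 1: 𝟙(1) · σ(500/1) = 1 · 1092 = 1092
  d = 2: 𝟙(2) · σ(500/2) = 1 · 468 = 468
  d = 4: 𝟙(4) · σ(500/4) = 1 · 156 = 156
  d = 5: 𝟙(5) · σ(500/5) = 1 · 217 = 217
  d = 10: 𝟙(10) · σ(500/10) = 1 · 93 = 93
  d = 20: 𝟙(20) · σ(500/20) = 1 · 31 = 31
  d = 25: 𝟙(25) · σ(500/25) = 1 · 42 = 42
  d = 50: 𝟙(50) · σ(500/50) = 1 · 18 = 18
  d = 100: 𝟙(100) · σ(500/100) = 1 · 6 = 6
  d = 125: 𝟙(125) · σ(500/125) = 1 · 7 = 7
  d = 250: 𝟙(250) · σ(500/250) = 1 · 3 = 3
  d = 500: 𝟙(500) · σ(500/500) = 1 · 1 = 1
Summing: (𝟙 * σ)(500) = 1092 + 468 + 156 + 217 + 93 + 31 + 42 + 18 + 6 + 7 + 3 + 1 = 2134.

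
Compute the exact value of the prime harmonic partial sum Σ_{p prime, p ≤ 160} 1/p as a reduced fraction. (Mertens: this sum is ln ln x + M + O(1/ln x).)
Σ 1/p = 67195167335560670940823020383181530154843058347995389615845419/35375166993717494840635767087951744212057570647889977422429870

π(160) = 37, so the primes ≤ 160 are [2, 3, 5, 7, 11, 13, 17, 19, 23, 29, 31, 37, 41, 43, 47, 53, 59, 61, 67, 71, 73, 79, 83, 89, 97, 101, 103, 107, 109, 113, 127, 131, 137, 139, 149, 151, 157]. Summing 1/p over these primes: 67195167335560670940823020383181530154843058347995389615845419/35375166993717494840635767087951744212057570647889977422429870 ≈ 1.8995. Mertens estimate ln ln(160) + 0.2615 ≈ 1.8859.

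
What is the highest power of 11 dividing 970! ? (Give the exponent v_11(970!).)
v_11(970!) = 96

Legendre's formula: v_p(n!) = Σ_{k ≥ 1} ⌊n / p^k⌋. For p = 11, n = 970, the terms are:
  ⌊970/11^1⌋ = ⌊970/11⌋ = 88
  ⌊970/11^2⌋ = ⌊970/121⌋ = 8
(the next term ⌊970/11^3⌋ = 0, terminating the sum). Summing: v_11(970!) = 88 + 8 = 96.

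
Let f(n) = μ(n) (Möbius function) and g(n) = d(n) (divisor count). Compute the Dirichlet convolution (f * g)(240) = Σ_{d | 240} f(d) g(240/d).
(μ * d)(240) = 1

Divisors of 240: [1, 2, 3, 4, 5, 6, 8, 10, 12, 15, 16, 20, 24, 30, 40, 48, 60, 80, 120, 240]. For each d | 240:
  d = 1: μ(1) · d(240/1) = 1 · 20 = 20
  d = 2: μ(2) · d(240/2) = -1 · 16 = -16
  d = 3: μ(3) · d(240/3) = -1 · 10 = -10
  d = 4: μ(4) · d(240/4) = 0 · 12 = 0
  d = 5: μ(5) · d(240/5) = -1 · 10 = -10
  d = 6: μ(6) · d(240/6) = 1 · 8 = 8
  d = 8: μ(8) · d(240/8) = 0 · 8 = 0
  d = 10: μ(10) · d(240/10) = 1 · 8 = 8
  d = 12: μ(12) · d(240/12) = 0 · 6 = 0
  d = 15: μ(15) · d(240/15) = 1 · 5 = 5
  d = 16: μ(16) · d(240/16) = 0 · 4 = 0
  d = 20: μ(20) · d(240/20) = 0 · 6 = 0
  d = 24: μ(24) · d(240/24) = 0 · 4 = 0
  d = 30: μ(30) · d(240/30) = -1 · 4 = -4
  d = 40: μ(40) · d(240/40) = 0 · 4 = 0
  d = 48: μ(48) · d(240/48) = 0 · 2 = 0
  d = 60: μ(60) · d(240/60) = 0 · 3 = 0
  d = 80: μ(80) · d(240/80) = 0 · 2 = 0
  d = 120: μ(120) · d(240/120) = 0 · 2 = 0
  d = 240: μ(240) · d(240/240) = 0 · 1 = 0
Summing: (μ * d)(240) = 20 + -16 + -10 + 0 + -10 + 8 + 0 + 8 + 0 + 5 + 0 + 0 + 0 + -4 + 0 + 0 + 0 + 0 + 0 + 0 = 1.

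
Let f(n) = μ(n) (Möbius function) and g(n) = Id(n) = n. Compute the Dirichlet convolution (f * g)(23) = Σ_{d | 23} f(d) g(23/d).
(μ * Id)(23) = 22

Divisors of 23: [1, 23]. For each d | 23:
  d = 1: μ(1) · Id(23/1) = 1 · 23 = 23
  d = 23: μ(23) · Id(23/23) = -1 · 1 = -1
Summing: (μ * Id)(23) = 23 + -1 = 22.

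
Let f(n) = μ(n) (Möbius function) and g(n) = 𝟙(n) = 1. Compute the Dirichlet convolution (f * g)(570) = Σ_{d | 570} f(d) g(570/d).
(μ * 𝟙)(570) = 0

Divisors of 570: [1, 2, 3, 5, 6, 10, 15, 19, 30, 38, 57, 95, 114, 190, 285, 570]. For each d | 570:
  d = 1: μ(1) · 𝟙(570/1) = 1 · 1 = 1
  d = 2: μ(2) · 𝟙(570/2) = -1 · 1 = -1
  d = 3: μ(3) · 𝟙(570/3) = -1 · 1 = -1
  d = 5: μ(5) · 𝟙(570/5) = -1 · 1 = -1
  d = 6: μ(6) · 𝟙(570/6) = 1 · 1 = 1
  d = 10: μ(10) · 𝟙(570/10) = 1 · 1 = 1
  d = 15: μ(15) · 𝟙(570/15) = 1 · 1 = 1
  d = 19: μ(19) · 𝟙(570/19) = -1 · 1 = -1
  d = 30: μ(30) · 𝟙(570/30) = -1 · 1 = -1
  d = 38: μ(38) · 𝟙(570/38) = 1 · 1 = 1
  d = 57: μ(57) · 𝟙(570/57) = 1 · 1 = 1
  d = 95: μ(95) · 𝟙(570/95) = 1 · 1 = 1
  d = 114: μ(114) · 𝟙(570/114) = -1 · 1 = -1
  d = 190: μ(190) · 𝟙(570/190) = -1 · 1 = -1
  d = 285: μ(285) · 𝟙(570/285) = -1 · 1 = -1
  d = 570: μ(570) · 𝟙(570/570) = 1 · 1 = 1
Summing: (μ * 𝟙)(570) = 1 + -1 + -1 + -1 + 1 + 1 + 1 + -1 + -1 + 1 + 1 + 1 + -1 + -1 + -1 + 1 = 0.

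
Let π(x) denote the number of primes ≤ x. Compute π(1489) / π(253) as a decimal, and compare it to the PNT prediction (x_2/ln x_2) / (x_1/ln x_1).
π(1489)/π(253) = 237/54 ≈ 4.3889;  PNT prediction ≈ 4.4575.

π(253) = 54 and π(1489) = 237, so π(1489)/π(253) ≈ 4.3889. The PNT-predicted ratio is (1489/ln(1489)) / (253/ln(253)) ≈ 4.4575. The two agree to within a few percent, as expected.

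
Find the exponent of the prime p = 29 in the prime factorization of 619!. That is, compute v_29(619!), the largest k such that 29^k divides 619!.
v_29(619!) = 21

Legendre's formula: v_p(n!) = Σ_{k ≥ 1} ⌊n / p^k⌋. For p = 29, n = 619, the terms are:
  ⌊619/29^1⌋ = ⌊619/29⌋ = 21
(the next term ⌊619/29^2⌋ = 0, terminating the sum). Summing: v_29(619!) = 21 = 21.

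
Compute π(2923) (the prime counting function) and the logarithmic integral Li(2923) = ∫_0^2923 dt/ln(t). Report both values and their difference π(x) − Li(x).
π(2923) = 422;  Li(2923) ≈ 433.13;  π(x) − Li(x) ≈ -11.13.

Direct count of primes ≤ 2923 gives π(2923) = 422. Numerical evaluation of the logarithmic integral gives Li(2923) ≈ 433.13. The difference π(x) − Li(x) ≈ -11.13 is typically negative for small/moderate x (Li(x) overestimates), though Littlewood's theorem shows this sign changes infinitely often.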